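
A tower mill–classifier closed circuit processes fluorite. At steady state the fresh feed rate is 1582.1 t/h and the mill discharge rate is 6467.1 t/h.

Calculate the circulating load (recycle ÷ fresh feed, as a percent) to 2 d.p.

M = F + R at steady state, so:
R = M − F = 6467.1 − 1582.1 = 4885.0 t/h
CL = 100·R/F = 100·4885.0/1582.1 = 308.77 %

CL = 308.77 %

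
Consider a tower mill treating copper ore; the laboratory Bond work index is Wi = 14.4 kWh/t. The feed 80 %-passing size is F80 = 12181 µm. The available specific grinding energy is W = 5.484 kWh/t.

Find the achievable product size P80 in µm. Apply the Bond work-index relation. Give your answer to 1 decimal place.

P80 = 449.9 µm

W_Bond = 10·Wi·(1/√P₈₀ − 1/√F₈₀)
1/√P80 = 1/√F80 + W/(10·Wi)
  = 5.4840/(10·14.4) + 1/√12181 = 0.038083 + 0.009061 = 0.047144
P80 = (1/0.047144)² = 21.2116² = 449.93 µm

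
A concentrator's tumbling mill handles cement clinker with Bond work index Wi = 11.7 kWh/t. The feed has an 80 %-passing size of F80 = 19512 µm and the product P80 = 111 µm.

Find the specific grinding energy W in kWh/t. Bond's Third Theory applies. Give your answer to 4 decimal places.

W = 10.2676 kWh/t

Bond: W = 10·Wi·(1/√P80 − 1/√F80)
1/√111 = 0.094916;  1/√19512 = 0.007159
W = 10·11.7·(0.094916 − 0.007159) = 10.2676 kWh/t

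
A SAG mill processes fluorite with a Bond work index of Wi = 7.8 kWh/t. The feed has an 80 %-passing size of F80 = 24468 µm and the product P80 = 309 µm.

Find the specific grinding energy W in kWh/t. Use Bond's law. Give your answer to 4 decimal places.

W_Bond = 10·Wi·(1/√P₈₀ − 1/√F₈₀)
1/√309 = 0.056888;  1/√24468 = 0.006393
W = 10·7.8·(0.056888 − 0.006393) = 3.9386 kWh/t

W = 3.9386 kWh/t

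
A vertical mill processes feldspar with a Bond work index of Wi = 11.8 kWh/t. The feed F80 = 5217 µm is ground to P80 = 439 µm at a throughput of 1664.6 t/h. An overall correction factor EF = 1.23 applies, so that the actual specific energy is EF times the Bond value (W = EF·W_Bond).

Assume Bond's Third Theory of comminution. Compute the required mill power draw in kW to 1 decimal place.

P = 8186.0 kW

W = 10·Wi·[P80^(−½) − F80^(−½)]
W = 10·11.8·(1/√439 − 1/√5217) = 10·11.8·(0.033883) = 3.9981 kWh/t
With EF = 1.23: W = 3.9981·1.23 = 4.9177 kWh/t
P = W·T = 4.9177·1664.6 = 8186.0 kW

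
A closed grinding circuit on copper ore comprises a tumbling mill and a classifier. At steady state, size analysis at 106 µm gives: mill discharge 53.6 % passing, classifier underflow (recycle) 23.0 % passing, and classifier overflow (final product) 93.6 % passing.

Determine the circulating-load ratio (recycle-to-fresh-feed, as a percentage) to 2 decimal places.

CL = 130.72 %

Two-product formula at 106 µm:
(1+r)·d = r·u + o ⇒ r = (o−d)/(d−u)
r = (93.6 − 53.6)/(53.6 − 23.0) = 40.0/30.6 = 1.3072
CL = 100·r = 130.72 %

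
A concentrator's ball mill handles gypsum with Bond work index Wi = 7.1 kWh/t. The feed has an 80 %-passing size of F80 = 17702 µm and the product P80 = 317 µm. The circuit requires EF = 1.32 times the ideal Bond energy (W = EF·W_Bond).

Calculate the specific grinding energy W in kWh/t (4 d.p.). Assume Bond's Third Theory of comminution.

W = 4.5594 kWh/t

W = 10·Wi·[P80^(−½) − F80^(−½)]
1/√317 = 0.056166;  1/√17702 = 0.007516
W = 10·7.1·(0.056166 − 0.007516) = 3.4541 kWh/t
Corrected W = EF·W_Bond = 1.32·3.4541 = 4.5594 kWh/t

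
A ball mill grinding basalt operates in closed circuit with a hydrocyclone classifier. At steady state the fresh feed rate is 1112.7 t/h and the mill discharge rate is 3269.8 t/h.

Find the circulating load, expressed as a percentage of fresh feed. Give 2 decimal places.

Steady state: M = F + R.
R = M − F = 3269.8 − 1112.7 = 2157.1 t/h
CL = 100·R/F = 100·2157.1/1112.7 = 193.86 %

CL = 193.86 %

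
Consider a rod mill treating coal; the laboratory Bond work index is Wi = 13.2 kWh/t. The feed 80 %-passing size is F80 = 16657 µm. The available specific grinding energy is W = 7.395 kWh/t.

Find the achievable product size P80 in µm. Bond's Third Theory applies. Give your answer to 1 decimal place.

P80 = 245.9 µm

W_Bond = 10·Wi·(1/√P₈₀ − 1/√F₈₀)
P80^(−½) = W/(10 Wi) + F80^(−½)
  = 7.3950/(10·13.2) + 1/√16657 = 0.056023 + 0.007748 = 0.063771
P80 = (1/0.063771)² = 15.6811² = 245.90 µm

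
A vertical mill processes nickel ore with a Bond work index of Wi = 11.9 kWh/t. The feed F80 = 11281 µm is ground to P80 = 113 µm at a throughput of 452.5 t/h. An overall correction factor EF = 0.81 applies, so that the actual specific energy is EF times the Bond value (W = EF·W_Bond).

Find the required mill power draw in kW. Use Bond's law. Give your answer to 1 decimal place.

W = 10·Wi·(P80^(-½) − F80^(-½))
W = 10·11.9·(1/√113 − 1/√11281) = 10·11.9·(0.084657) = 10.0742 kWh/t
Apply correction: 10.0742 × 0.81 = 8.1601 kWh/t
Mill draw = 8.1601 × 452.5 = 3692.4 kW

P = 3692.4 kW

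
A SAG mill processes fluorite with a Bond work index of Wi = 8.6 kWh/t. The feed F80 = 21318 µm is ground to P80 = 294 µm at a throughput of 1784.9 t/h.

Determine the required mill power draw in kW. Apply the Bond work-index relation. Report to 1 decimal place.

P = 7901.1 kW

Bond: W = 10·Wi·(1/√P80 − 1/√F80)
W = 10·8.6·(1/√294 − 1/√21318) = 10·8.6·(0.051472) = 4.4266 kWh/t
Mill draw = 4.4266 × 1784.9 = 7901.1 kW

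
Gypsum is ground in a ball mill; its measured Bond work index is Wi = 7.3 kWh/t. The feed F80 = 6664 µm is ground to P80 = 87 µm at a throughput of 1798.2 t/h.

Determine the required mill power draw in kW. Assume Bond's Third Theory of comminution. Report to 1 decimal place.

W = 10·Wi·[P80^(−½) − F80^(−½)]
W = 10·7.3·(1/√87 − 1/√6664) = 10·7.3·(0.094961) = 6.9322 kWh/t
P_mill = W·ṁ = 6.9322·1798.2 = 12465.4 kW

P = 12465.4 kW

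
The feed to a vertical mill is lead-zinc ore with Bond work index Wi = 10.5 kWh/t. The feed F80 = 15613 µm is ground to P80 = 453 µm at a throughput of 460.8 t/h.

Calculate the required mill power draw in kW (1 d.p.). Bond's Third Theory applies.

W = 10 Wi / √P80 − 10 Wi / √F80
W = 10·10.5·(1/√453 − 1/√15613) = 10·10.5·(0.038981) = 4.0930 kWh/t
Power = W × throughput = 4.0930 kWh/t × 460.8 t/h = 1886.1 kW

P = 1886.1 kW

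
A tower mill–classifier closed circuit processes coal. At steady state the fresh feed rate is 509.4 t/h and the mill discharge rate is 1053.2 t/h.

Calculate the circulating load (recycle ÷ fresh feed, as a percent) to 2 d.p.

Discharge = new feed + return, hence
R = M − F = 1053.2 − 509.4 = 543.8 t/h
CL = 100·R/F = 100·543.8/509.4 = 106.75 %

CL = 106.75 %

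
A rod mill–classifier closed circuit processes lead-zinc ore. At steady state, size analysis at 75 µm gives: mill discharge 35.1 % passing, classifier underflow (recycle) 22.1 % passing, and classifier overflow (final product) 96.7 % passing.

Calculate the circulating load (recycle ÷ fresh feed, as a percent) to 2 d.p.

CL = 473.85 %

Balance %-passing 75 µm (r = R/F):
Fd + Rd = Ru + Fo ⇒ R/F = (o−d)/(d−u)
r = (96.7 − 35.1)/(35.1 − 22.1) = 61.6/13.0 = 4.7385
CL = 100·r = 473.85 %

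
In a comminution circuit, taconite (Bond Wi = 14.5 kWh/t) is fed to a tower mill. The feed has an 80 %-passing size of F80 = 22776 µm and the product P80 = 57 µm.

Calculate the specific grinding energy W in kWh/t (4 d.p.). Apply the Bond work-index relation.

Bond:  W = 10 Wi (1/√P − 1/√F)
1/√57 = 0.132453;  1/√22776 = 0.006626
W = 10·14.5·(0.132453 − 0.006626) = 18.2449 kWh/t

W = 18.2449 kWh/t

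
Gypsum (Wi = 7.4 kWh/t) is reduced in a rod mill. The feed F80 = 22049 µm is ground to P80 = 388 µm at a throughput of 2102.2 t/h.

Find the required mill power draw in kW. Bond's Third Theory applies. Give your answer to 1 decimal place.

P = 6849.9 kW

Bond: W = 10·Wi·(1/√P80 − 1/√F80)
W = 10·7.4·(1/√388 − 1/√22049) = 10·7.4·(0.044033) = 3.2584 kWh/t
P = W·T = 3.2584·2102.2 = 6849.9 kW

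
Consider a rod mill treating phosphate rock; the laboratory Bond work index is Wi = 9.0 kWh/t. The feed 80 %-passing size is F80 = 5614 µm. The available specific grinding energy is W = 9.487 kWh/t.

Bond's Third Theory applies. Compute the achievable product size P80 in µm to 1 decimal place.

W_Bond = 10·Wi·(1/√P₈₀ − 1/√F₈₀)
1/√P80 = 1/√F80 + W/(10·Wi)
  = 9.4870/(10·9.0) + 1/√5614 = 0.105411 + 0.013346 = 0.118758
P80 = (1/0.118758)² = 8.4205² = 70.91 µm

P80 = 70.9 µm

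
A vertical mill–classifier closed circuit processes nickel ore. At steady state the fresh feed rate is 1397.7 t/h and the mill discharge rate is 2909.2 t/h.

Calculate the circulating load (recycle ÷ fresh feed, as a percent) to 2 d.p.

CL = 108.14 %

Steady state: M = F + R.
R = M − F = 2909.2 − 1397.7 = 1511.5 t/h
CL = 100·R/F = 100·1511.5/1397.7 = 108.14 %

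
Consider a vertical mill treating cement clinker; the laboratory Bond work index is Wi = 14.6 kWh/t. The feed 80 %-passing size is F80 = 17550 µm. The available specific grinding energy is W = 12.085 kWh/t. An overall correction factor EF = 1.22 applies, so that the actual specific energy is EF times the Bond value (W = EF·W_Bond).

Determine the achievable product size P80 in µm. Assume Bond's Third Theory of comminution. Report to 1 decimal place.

P80 = 175.9 µm

W = 10 Wi (P80^-0.5 − F80^-0.5)
W_Bond = W / EF = 12.085 / 1.22 = 9.9057 kWh/t
1/√P80 = 1/√F80 + W_Bond/(10·Wi)
  = 9.9057/(10·14.6) + 1/√17550 = 0.067848 + 0.007549 = 0.075396
P80 = (1/0.075396)² = 13.2633² = 175.92 µm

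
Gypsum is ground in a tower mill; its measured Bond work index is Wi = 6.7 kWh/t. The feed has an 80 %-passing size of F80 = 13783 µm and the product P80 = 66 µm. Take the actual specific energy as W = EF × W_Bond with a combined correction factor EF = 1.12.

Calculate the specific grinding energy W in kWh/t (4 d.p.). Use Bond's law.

Bond:  W = 10 Wi (1/√P − 1/√F)
1/√66 = 0.123091;  1/√13783 = 0.008518
W = 10·6.7·(0.123091 − 0.008518) = 7.6764 kWh/t
W_actual = 1.12 × 7.6764 = 8.5976 kWh/t

W = 8.5976 kWh/t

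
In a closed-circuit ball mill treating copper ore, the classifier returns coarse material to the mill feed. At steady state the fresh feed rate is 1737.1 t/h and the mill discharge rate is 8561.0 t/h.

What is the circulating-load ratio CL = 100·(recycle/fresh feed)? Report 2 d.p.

CL = 392.83 %

Steady state: M = F + R.
R = M − F = 8561.0 − 1737.1 = 6823.9 t/h
CL = 100·R/F = 100·6823.9/1737.1 = 392.83 %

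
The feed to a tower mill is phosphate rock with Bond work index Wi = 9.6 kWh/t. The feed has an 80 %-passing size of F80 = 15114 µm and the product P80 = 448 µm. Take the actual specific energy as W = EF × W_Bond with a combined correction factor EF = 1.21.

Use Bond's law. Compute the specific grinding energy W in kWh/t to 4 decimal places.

W = 10 Wi / √P80 − 10 Wi / √F80
1/√448 = 0.047246;  1/√15114 = 0.008134
W = 10·9.6·(0.047246 − 0.008134) = 3.7547 kWh/t
Apply correction: 3.7547 × 1.21 = 4.5432 kWh/t

W = 4.5432 kWh/t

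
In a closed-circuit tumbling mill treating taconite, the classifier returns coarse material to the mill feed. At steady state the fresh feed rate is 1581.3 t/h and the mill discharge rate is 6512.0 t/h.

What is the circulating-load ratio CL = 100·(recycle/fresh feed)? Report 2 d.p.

CL = 311.81 %

Mill node: discharge = fresh + recycle.
R = M − F = 6512.0 − 1581.3 = 4930.7 t/h
CL = 100·R/F = 100·4930.7/1581.3 = 311.81 %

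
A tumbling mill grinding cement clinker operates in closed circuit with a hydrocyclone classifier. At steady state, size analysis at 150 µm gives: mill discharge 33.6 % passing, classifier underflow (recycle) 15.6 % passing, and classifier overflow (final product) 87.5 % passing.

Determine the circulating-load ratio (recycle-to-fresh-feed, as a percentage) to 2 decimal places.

Let r = R/F. Size balance at 150 µm:
d + r·d = r·u + o → r(d−u) = o−d
r = (87.5 − 33.6)/(33.6 − 15.6) = 53.9/18.0 = 2.9944
CL = 100·r = 299.44 %

CL = 299.44 %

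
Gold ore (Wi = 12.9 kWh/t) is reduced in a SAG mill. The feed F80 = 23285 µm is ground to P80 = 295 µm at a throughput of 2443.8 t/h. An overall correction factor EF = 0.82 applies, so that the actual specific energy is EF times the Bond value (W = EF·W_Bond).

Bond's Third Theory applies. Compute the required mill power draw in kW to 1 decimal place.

W = 10 Wi (1/√P80 − 1/√F80)  [Bond]
W = 10·12.9·(1/√295 − 1/√23285) = 10·12.9·(0.051669) = 6.6653 kWh/t
With EF = 0.82: W = 6.6653·0.82 = 5.4655 kWh/t
Power = W × throughput = 5.4655 kWh/t × 2443.8 t/h = 13356.7 kW

P = 13356.7 kW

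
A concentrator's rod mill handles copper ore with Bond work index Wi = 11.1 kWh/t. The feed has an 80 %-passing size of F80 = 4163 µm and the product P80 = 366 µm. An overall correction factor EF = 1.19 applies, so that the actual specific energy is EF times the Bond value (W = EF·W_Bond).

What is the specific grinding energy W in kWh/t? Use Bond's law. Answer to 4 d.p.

Bond:  W = 10 Wi (1/√P − 1/√F)
1/√366 = 0.052271;  1/√4163 = 0.015499
W = 10·11.1·(0.052271 − 0.015499) = 4.0817 kWh/t
W_actual = 1.19 × 4.0817 = 4.8572 kWh/t

W = 4.8572 kWh/t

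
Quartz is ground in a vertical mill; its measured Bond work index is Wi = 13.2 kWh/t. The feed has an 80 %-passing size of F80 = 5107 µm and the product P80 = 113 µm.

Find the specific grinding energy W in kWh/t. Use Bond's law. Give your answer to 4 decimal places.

W = 10.5704 kWh/t

Bond: W = 10·Wi·(1/√P80 − 1/√F80)
1/√113 = 0.094072;  1/√5107 = 0.013993
W = 10·13.2·(0.094072 − 0.013993) = 10.5704 kWh/t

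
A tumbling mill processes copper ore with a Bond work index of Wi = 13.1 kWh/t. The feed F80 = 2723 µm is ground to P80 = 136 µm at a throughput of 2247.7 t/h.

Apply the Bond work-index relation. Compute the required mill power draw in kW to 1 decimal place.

P = 19606.1 kW

W = 10 Wi / √P80 − 10 Wi / √F80
W = 10·13.1·(1/√136 − 1/√2723) = 10·13.1·(0.066586) = 8.7227 kWh/t
Power = W × throughput = 8.7227 kWh/t × 2247.7 t/h = 19606.1 kW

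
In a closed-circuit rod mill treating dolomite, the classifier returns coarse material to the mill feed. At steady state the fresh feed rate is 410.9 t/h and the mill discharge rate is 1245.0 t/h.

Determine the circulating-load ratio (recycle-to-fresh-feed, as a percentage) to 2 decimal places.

M = F + R at steady state, so:
R = M − F = 1245.0 − 410.9 = 834.1 t/h
CL = 100·R/F = 100·834.1/410.9 = 202.99 %

CL = 202.99 %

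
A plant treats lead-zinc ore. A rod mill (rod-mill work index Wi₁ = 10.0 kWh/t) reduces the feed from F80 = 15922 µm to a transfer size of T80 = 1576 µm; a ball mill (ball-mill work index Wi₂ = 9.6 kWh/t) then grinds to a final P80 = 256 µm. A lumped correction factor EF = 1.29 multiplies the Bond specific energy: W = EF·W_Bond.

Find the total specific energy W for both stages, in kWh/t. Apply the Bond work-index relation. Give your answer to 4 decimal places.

W_Bond = 10·Wi·(1/√P₈₀ − 1/√F₈₀)
Stage 1 (15922→1576 µm, Wi₁=10.0): W₁ = 10·10.0·(0.025190 − 0.007925) = 1.7265 kWh/t
Stage 2 (1576→256 µm, Wi₂=9.6): W₂ = 10·9.6·(0.062500 − 0.025190) = 3.5818 kWh/t
W = W₁ + W₂ = 1.7265 + 3.5818 = 5.3083 kWh/t
Corrected W = EF·W_Bond = 1.29·5.3083 = 6.8476 kWh/t

W = 6.8476 kWh/t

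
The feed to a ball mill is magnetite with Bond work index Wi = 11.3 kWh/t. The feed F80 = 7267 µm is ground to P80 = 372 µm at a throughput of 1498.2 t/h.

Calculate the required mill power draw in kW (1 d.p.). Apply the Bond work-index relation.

P = 6791.7 kW

W = 10 Wi / √P80 − 10 Wi / √F80
W = 10·11.3·(1/√372 − 1/√7267) = 10·11.3·(0.040117) = 4.5332 kWh/t
Mill draw = 4.5332 × 1498.2 = 6791.7 kW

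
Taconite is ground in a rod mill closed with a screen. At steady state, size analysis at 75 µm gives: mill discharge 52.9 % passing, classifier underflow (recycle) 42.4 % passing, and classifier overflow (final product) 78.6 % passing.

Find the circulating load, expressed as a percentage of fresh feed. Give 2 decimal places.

Mass balance on the −75 µm fraction:
(1+r)·d = r·u + o ⇒ r = (o−d)/(d−u)
r = (78.6 − 52.9)/(52.9 − 42.4) = 25.7/10.5 = 2.4476
CL = 100·r = 244.76 %

CL = 244.76 %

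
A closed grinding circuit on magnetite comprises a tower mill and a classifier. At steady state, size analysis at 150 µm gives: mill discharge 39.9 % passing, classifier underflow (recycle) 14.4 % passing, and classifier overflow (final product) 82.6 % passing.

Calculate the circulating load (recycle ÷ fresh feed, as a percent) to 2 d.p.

CL = 167.45 %

Balance %-passing 150 µm (r = R/F):
d + r·d = r·u + o → r(d−u) = o−d
r = (82.6 − 39.9)/(39.9 − 14.4) = 42.7/25.5 = 1.6745
CL = 100·r = 167.45 %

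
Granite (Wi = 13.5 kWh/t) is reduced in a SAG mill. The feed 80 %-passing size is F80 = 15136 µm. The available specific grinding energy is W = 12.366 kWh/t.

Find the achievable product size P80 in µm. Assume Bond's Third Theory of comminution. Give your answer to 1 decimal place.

Bond: W = 10·Wi·(1/√P80 − 1/√F80)
1/√P80 = 1/√F80 + W/(10·Wi)
  = 12.3660/(10·13.5) + 1/√15136 = 0.091600 + 0.008128 = 0.099728
P80 = (1/0.099728)² = 10.0273² = 100.55 µm

P80 = 100.5 µm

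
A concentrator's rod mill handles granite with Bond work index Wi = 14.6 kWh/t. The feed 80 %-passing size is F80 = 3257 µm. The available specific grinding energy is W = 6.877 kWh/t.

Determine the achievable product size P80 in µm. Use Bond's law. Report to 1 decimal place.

P80 = 239.4 µm

Bond:  W = 10 Wi (1/√P − 1/√F)
1/√P80 = 1/√F80 + W/(10·Wi)
  = 6.8770/(10·14.6) + 1/√3257 = 0.047103 + 0.017522 = 0.064625
P80 = (1/0.064625)² = 15.4739² = 239.44 µm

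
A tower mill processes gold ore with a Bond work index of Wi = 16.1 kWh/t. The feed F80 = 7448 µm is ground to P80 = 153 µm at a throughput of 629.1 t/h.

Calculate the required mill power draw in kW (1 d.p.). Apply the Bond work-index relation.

W_Bond = 10·Wi·(1/√P₈₀ − 1/√F₈₀)
W = 10·16.1·(1/√153 − 1/√7448) = 10·16.1·(0.069258) = 11.1505 kWh/t
P_mill = W·ṁ = 11.1505·629.1 = 7014.8 kW

P = 7014.8 kW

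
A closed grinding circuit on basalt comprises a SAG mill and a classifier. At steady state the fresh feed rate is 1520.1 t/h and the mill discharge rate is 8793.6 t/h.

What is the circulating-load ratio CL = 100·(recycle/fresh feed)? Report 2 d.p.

Steady state: M = F + R.
R = M − F = 8793.6 − 1520.1 = 7273.5 t/h
CL = 100·R/F = 100·7273.5/1520.1 = 478.49 %

CL = 478.49 %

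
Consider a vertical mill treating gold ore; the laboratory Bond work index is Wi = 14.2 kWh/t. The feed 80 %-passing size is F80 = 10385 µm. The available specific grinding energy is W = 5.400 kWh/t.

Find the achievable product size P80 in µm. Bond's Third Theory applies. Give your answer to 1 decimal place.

W = 10 Wi (P80^-0.5 − F80^-0.5)
1/√P80 = 1/√F80 + W/(10·Wi)
  = 5.4000/(10·14.2) + 1/√10385 = 0.038028 + 0.009813 = 0.047841
P80 = (1/0.047841)² = 20.9025² = 436.92 µm

P80 = 436.9 µm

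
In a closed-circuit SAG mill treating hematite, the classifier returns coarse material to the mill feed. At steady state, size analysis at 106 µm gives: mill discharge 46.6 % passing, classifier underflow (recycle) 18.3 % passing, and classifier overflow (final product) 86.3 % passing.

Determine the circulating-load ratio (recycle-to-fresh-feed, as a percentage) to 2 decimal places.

Mass balance on the −106 µm fraction:
d + r·d = r·u + o → r(d−u) = o−d
r = (86.3 − 46.6)/(46.6 − 18.3) = 39.7/28.3 = 1.4028
CL = 100·r = 140.28 %

CL = 140.28 %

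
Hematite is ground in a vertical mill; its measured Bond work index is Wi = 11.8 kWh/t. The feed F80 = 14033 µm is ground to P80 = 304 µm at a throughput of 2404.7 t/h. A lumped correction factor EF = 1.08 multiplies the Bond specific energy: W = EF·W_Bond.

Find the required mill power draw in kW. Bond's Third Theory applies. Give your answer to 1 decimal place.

Bond:  W = 10 Wi (1/√P − 1/√F)
W = 10·11.8·(1/√304 − 1/√14033) = 10·11.8·(0.048912) = 5.7717 kWh/t
W_actual = 1.08 × 5.7717 = 6.2334 kWh/t
P_mill = W·ṁ = 6.2334·2404.7 = 14989.4 kW

P = 14989.4 kW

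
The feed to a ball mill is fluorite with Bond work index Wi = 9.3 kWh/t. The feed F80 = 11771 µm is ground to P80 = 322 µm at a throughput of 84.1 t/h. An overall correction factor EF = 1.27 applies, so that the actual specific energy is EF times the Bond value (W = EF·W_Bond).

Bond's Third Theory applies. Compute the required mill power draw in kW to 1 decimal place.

P = 462.0 kW

Bond:  W = 10 Wi (1/√P − 1/√F)
W = 10·9.3·(1/√322 − 1/√11771) = 10·9.3·(0.046511) = 4.3255 kWh/t
Apply correction: 4.3255 × 1.27 = 5.4934 kWh/t
P = W·T = 5.4934·84.1 = 462.0 kW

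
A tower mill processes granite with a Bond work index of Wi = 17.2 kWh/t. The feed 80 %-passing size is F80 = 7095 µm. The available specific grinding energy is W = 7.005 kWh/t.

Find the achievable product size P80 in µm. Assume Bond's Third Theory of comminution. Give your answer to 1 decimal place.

P80 = 361.5 µm

W = 10 Wi (P80^-0.5 − F80^-0.5)
1/√P80 = 1/√F80 + W/(10·Wi)
  = 7.0050/(10·17.2) + 1/√7095 = 0.040727 + 0.011872 = 0.052599
P80 = (1/0.052599)² = 19.0119² = 361.45 µm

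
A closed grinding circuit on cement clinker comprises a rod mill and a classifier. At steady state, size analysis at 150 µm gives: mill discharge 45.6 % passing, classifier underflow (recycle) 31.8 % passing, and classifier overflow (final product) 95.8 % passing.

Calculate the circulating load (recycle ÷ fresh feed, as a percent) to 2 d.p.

CL = 363.77 %

Mass balance on the −150 µm fraction:
(1+r)d = ru + o → r = (o−d)/(d−u)
r = (95.8 − 45.6)/(45.6 − 31.8) = 50.2/13.8 = 3.6377
CL = 100·r = 363.77 %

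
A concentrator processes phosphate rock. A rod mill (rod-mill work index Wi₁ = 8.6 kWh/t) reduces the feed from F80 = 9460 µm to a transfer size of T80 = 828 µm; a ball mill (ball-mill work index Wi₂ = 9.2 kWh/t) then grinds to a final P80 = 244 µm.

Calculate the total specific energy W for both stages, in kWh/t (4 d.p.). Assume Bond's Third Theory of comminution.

W = 4.7970 kWh/t

Bond: W = 10·Wi·(1/√P80 − 1/√F80)
Stage 1 (9460→828 µm, Wi₁=8.6): W₁ = 10·8.6·(0.034752 − 0.010281) = 2.1045 kWh/t
Stage 2 (828→244 µm, Wi₂=9.2): W₂ = 10·9.2·(0.064018 − 0.034752) = 2.6925 kWh/t
W = W₁ + W₂ = 2.1045 + 2.6925 = 4.7970 kWh/t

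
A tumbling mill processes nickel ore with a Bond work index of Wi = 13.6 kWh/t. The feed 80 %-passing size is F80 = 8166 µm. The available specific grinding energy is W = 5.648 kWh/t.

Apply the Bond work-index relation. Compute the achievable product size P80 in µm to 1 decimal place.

W = 10 Wi / √P80 − 10 Wi / √F80
P80^(−½) = W/(10 Wi) + F80^(−½)
  = 5.6480/(10·13.6) + 1/√8166 = 0.041529 + 0.011066 = 0.052596
P80 = (1/0.052596)² = 19.0130² = 361.50 µm

P80 = 361.5 µm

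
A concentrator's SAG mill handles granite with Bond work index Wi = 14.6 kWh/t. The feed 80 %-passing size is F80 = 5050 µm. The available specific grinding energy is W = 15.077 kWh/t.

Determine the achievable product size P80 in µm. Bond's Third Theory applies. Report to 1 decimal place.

W = 10·Wi·(P80^(-½) − F80^(-½))
P80^(−½) = W/(10 Wi) + F80^(−½)
  = 15.0770/(10·14.6) + 1/√5050 = 0.103267 + 0.014072 = 0.117339
P80 = (1/0.117339)² = 8.5223² = 72.63 µm

P80 = 72.6 µm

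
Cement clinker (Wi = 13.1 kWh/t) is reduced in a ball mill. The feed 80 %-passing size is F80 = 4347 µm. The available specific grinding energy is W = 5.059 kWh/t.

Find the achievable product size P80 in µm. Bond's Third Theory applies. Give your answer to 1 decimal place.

P80 = 345.7 µm

W = 10 Wi (P80^-0.5 − F80^-0.5)
P80^-0.5 = F80^-0.5 + W/(10 Wi)
  = 5.0590/(10·13.1) + 1/√4347 = 0.038618 + 0.015167 = 0.053786
P80 = (1/0.053786)² = 18.5924² = 345.68 µm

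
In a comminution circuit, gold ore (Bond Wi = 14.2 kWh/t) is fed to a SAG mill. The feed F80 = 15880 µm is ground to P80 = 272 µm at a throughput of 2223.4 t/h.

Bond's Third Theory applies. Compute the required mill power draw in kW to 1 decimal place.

P = 16638.1 kW

W = 10·Wi·[P80^(−½) − F80^(−½)]
W = 10·14.2·(1/√272 − 1/√15880) = 10·14.2·(0.052698) = 7.4832 kWh/t
Mill draw = 7.4832 × 2223.4 = 16638.1 kW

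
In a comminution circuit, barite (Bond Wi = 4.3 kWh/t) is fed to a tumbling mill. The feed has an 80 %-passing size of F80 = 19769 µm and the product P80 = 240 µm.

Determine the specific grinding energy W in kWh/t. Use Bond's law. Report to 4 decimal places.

W_Bond = 10·Wi·(1/√P₈₀ − 1/√F₈₀)
1/√240 = 0.064550;  1/√19769 = 0.007112
W = 10·4.3·(0.064550 − 0.007112) = 2.4698 kWh/t

W = 2.4698 kWh/t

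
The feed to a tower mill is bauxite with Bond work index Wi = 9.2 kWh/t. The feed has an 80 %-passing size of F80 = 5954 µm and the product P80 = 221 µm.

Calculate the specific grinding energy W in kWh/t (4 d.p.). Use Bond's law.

W = 4.9963 kWh/t

W = 10 Wi (P80^-0.5 − F80^-0.5)
1/√221 = 0.067267;  1/√5954 = 0.012960
W = 10·9.2·(0.067267 − 0.012960) = 4.9963 kWh/t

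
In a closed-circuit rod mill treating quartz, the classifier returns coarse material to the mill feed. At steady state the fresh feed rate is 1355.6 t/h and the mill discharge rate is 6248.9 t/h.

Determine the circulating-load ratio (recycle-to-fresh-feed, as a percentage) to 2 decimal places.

Mill node: discharge = fresh + recycle.
R = M − F = 6248.9 − 1355.6 = 4893.3 t/h
CL = 100·R/F = 100·4893.3/1355.6 = 360.97 %

CL = 360.97 %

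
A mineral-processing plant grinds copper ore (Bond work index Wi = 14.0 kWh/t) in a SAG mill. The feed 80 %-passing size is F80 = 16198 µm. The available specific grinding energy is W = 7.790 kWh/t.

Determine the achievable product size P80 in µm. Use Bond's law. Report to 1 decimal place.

W = 10 Wi (1/√P80 − 1/√F80)  [Bond]
P80^(−½) = W/(10 Wi) + F80^(−½)
  = 7.7900/(10·14.0) + 1/√16198 = 0.055643 + 0.007857 = 0.063500
P80 = (1/0.063500)² = 15.7480² = 248.00 µm

P80 = 248.0 µm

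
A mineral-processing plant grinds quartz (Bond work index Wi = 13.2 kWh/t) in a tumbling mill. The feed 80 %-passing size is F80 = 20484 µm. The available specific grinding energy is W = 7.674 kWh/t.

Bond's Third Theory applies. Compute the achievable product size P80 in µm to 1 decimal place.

P80 = 235.8 µm

W = 10 Wi (P80^-0.5 − F80^-0.5)
⇒ 1/√P80 = W/(10 Wi) + 1/√F80
  = 7.6740/(10·13.2) + 1/√20484 = 0.058136 + 0.006987 = 0.065123
P80 = (1/0.065123)² = 15.3555² = 235.79 µm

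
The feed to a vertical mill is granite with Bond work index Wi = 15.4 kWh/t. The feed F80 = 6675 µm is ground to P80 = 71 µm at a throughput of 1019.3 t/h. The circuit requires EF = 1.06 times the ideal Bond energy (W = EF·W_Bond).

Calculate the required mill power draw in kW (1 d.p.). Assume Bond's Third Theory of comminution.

P = 17710.3 kW

Bond: W = 10·Wi·(1/√P80 − 1/√F80)
W = 10·15.4·(1/√71 − 1/√6675) = 10·15.4·(0.106438) = 16.3915 kWh/t
Apply correction: 16.3915 × 1.06 = 17.3750 kWh/t
P = W·T = 17.3750·1019.3 = 17710.3 kW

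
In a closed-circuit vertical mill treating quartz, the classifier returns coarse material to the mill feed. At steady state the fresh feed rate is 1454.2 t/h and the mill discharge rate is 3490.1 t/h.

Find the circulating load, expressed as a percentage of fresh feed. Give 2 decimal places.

Steady state: M = F + R.
R = M − F = 3490.1 − 1454.2 = 2035.9 t/h
CL = 100·R/F = 100·2035.9/1454.2 = 140.00 %

CL = 140.00 %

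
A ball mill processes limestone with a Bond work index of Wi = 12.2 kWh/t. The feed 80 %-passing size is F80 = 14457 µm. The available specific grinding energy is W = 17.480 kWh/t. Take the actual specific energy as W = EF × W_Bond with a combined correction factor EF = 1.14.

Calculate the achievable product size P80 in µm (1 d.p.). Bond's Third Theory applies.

W_Bond = 10·Wi·(1/√P₈₀ − 1/√F₈₀)
W_Bond = W / EF = 17.480 / 1.14 = 15.3333 kWh/t
⇒ 1/√P80 = W_Bond/(10·Wi) + 1/√F80
  = 15.3333/(10·12.2) + 1/√14457 = 0.125683 + 0.008317 = 0.134000
P80 = (1/0.134000)² = 7.4627² = 55.69 µm

P80 = 55.7 µm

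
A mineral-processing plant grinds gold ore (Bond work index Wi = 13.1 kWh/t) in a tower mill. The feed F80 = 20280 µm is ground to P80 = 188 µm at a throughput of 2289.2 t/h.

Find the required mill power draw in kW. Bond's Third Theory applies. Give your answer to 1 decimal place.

W_Bond = 10·Wi·(1/√P₈₀ − 1/√F₈₀)
W = 10·13.1·(1/√188 − 1/√20280) = 10·13.1·(0.065910) = 8.6343 kWh/t
Power = W × throughput = 8.6343 kWh/t × 2289.2 t/h = 19765.6 kW

P = 19765.6 kW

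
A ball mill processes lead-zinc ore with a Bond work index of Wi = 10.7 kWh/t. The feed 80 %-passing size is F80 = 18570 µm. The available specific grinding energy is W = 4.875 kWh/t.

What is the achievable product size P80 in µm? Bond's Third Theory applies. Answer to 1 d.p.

W = 10·Wi·(P80^(-½) − F80^(-½))
P80^-0.5 = F80^-0.5 + W/(10 Wi)
  = 4.8750/(10·10.7) + 1/√18570 = 0.045561 + 0.007338 = 0.052899
P80 = (1/0.052899)² = 18.9039² = 357.36 µm

P80 = 357.4 µm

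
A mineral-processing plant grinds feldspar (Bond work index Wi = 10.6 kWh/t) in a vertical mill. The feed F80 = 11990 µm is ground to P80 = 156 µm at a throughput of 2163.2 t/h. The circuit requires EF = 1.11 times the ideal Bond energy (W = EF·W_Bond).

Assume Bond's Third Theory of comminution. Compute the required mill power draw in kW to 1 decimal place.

W_Bond = 10·Wi·(1/√P₈₀ − 1/√F₈₀)
W = 10·10.6·(1/√156 − 1/√11990) = 10·10.6·(0.070932) = 7.5187 kWh/t
With EF = 1.11: W = 7.5187·1.11 = 8.3458 kWh/t
Power = W × throughput = 8.3458 kWh/t × 2163.2 t/h = 18053.7 kW

P = 18053.7 kW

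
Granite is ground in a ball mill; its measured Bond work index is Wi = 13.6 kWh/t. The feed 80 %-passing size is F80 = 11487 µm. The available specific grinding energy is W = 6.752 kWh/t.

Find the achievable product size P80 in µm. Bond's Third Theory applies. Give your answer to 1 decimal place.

P80 = 287.5 µm

Bond: W = 10·Wi·(1/√P80 − 1/√F80)
⇒ 1/√P80 = W/(10 Wi) + 1/√F80
  = 6.7520/(10·13.6) + 1/√11487 = 0.049647 + 0.009330 = 0.058977
P80 = (1/0.058977)² = 16.9557² = 287.49 µm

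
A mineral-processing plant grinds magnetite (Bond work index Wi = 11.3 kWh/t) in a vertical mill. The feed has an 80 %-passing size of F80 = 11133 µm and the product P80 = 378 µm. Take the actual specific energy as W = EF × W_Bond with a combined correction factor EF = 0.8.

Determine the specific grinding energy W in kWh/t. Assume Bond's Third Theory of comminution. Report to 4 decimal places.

W_Bond = 10·Wi·(1/√P₈₀ − 1/√F₈₀)
1/√378 = 0.051434;  1/√11133 = 0.009478
W = 10·11.3·(0.051434 − 0.009478) = 4.7411 kWh/t
Apply correction: 4.7411 × 0.8 = 3.7929 kWh/t

W = 3.7929 kWh/t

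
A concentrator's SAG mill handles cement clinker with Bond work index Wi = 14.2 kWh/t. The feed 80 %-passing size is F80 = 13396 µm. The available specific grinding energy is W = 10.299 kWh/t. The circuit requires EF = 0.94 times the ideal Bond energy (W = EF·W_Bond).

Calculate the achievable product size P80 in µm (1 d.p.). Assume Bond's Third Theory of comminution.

Bond: W = 10·Wi·(1/√P80 − 1/√F80)
W_Bond = W / EF = 10.299 / 0.94 = 10.9564 kWh/t
⇒ 1/√P80 = W_Bond/(10·Wi) + 1/√F80
  = 10.9564/(10·14.2) + 1/√13396 = 0.077158 + 0.008640 = 0.085798
P80 = (1/0.085798)² = 11.6553² = 135.85 µm

P80 = 135.8 µm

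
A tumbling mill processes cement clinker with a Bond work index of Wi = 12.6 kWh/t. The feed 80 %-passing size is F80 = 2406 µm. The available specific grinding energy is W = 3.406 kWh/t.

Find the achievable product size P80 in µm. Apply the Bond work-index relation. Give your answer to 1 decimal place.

W = 10 Wi (1/√P80 − 1/√F80)  [Bond]
P80^(−½) = W/(10 Wi) + F80^(−½)
  = 3.4060/(10·12.6) + 1/√2406 = 0.027032 + 0.020387 = 0.047419
P80 = (1/0.047419)² = 21.0887² = 444.73 µm

P80 = 444.7 µm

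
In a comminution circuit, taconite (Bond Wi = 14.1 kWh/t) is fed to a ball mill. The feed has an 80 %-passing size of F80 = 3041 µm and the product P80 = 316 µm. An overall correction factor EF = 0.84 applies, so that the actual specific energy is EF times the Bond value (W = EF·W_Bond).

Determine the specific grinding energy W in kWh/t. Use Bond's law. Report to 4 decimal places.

W = 4.5150 kWh/t

W = 10·Wi·(P80^(-½) − F80^(-½))
1/√316 = 0.056254;  1/√3041 = 0.018134
W = 10·14.1·(0.056254 − 0.018134) = 5.3750 kWh/t
Corrected W = EF·W_Bond = 0.84·5.3750 = 4.5150 kWh/t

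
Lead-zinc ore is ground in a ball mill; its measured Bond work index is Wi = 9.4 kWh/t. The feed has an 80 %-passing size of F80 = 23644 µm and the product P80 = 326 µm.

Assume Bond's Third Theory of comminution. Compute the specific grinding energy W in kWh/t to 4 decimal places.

Bond: W = 10·Wi·(1/√P80 − 1/√F80)
1/√326 = 0.055385;  1/√23644 = 0.006503
W = 10·9.4·(0.055385 − 0.006503) = 4.5949 kWh/t

W = 4.5949 kWh/t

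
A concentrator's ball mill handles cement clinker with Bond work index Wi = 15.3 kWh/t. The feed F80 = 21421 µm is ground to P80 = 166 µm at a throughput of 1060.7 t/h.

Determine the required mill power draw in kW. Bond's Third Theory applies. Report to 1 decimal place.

W = 10·Wi·[P80^(−½) − F80^(−½)]
W = 10·15.3·(1/√166 − 1/√21421) = 10·15.3·(0.070783) = 10.8297 kWh/t
Power = W × throughput = 10.8297 kWh/t × 1060.7 t/h = 11487.1 kW

P = 11487.1 kW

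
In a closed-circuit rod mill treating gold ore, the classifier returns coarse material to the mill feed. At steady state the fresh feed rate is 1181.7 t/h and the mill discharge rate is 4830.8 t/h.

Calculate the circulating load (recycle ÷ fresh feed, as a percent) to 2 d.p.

CL = 308.80 %

Steady state: M = F + R.
R = M − F = 4830.8 − 1181.7 = 3649.1 t/h
CL = 100·R/F = 100·3649.1/1181.7 = 308.80 %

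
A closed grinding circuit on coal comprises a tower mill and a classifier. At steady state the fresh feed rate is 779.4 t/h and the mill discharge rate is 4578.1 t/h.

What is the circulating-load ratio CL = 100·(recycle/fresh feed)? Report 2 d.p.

Discharge = new feed + return, hence
R = M − F = 4578.1 − 779.4 = 3798.7 t/h
CL = 100·R/F = 100·3798.7/779.4 = 487.39 %

CL = 487.39 %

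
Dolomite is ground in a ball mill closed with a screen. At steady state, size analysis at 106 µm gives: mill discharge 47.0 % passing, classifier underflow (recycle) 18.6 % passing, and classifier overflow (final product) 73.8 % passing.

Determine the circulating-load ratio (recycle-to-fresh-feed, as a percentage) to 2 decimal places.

Two-product formula at 106 µm:
d + r·d = r·u + o → r(d−u) = o−d
r = (73.8 − 47.0)/(47.0 − 18.6) = 26.8/28.4 = 0.9437
CL = 100·r = 94.37 %

CL = 94.37 %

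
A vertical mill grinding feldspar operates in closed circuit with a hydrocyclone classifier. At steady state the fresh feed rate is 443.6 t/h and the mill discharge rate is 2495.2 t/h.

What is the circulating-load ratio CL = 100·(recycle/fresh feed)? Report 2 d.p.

CL = 462.49 %

Mill node: discharge = fresh + recycle.
R = M − F = 2495.2 − 443.6 = 2051.6 t/h
CL = 100·R/F = 100·2051.6/443.6 = 462.49 %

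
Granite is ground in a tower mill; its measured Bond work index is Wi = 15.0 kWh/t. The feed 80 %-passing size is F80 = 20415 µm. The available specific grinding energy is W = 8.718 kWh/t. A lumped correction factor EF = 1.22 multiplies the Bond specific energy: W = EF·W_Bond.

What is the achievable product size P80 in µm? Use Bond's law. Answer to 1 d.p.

P80 = 335.0 µm

W = 10·Wi·[P80^(−½) − F80^(−½)]
W_Bond = W / EF = 8.718 / 1.22 = 7.1459 kWh/t
1/√P80 = 1/√F80 + W_Bond/(10·Wi)
  = 7.1459/(10·15.0) + 1/√20415 = 0.047639 + 0.006999 = 0.054638
P80 = (1/0.054638)² = 18.3022² = 334.97 µm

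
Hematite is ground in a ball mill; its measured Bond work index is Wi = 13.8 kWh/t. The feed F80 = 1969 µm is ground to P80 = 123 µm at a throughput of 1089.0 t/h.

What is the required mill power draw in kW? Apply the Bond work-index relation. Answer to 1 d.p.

P = 10163.7 kW

W = 10 Wi / √P80 − 10 Wi / √F80
W = 10·13.8·(1/√123 − 1/√1969) = 10·13.8·(0.067631) = 9.3331 kWh/t
Power = W × throughput = 9.3331 kWh/t × 1089.0 t/h = 10163.7 kW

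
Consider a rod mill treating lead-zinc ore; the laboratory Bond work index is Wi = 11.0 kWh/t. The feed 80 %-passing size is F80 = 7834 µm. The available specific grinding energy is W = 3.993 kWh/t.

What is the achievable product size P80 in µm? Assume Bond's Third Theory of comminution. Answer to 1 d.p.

P80 = 441.4 µm

W = 10·Wi·[P80^(−½) − F80^(−½)]
P80^-0.5 = F80^-0.5 + W/(10 Wi)
  = 3.9930/(10·11.0) + 1/√7834 = 0.036300 + 0.011298 = 0.047598
P80 = (1/0.047598)² = 21.0092² = 441.39 µm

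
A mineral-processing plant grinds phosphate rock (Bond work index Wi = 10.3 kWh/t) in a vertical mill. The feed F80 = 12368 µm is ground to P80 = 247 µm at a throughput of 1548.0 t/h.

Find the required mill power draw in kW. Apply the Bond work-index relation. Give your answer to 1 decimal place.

Bond:  W = 10 Wi (1/√P − 1/√F)
W = 10·10.3·(1/√247 − 1/√12368) = 10·10.3·(0.054637) = 5.6276 kWh/t
P_mill = W·ṁ = 5.6276·1548.0 = 8711.5 kW

P = 8711.5 kW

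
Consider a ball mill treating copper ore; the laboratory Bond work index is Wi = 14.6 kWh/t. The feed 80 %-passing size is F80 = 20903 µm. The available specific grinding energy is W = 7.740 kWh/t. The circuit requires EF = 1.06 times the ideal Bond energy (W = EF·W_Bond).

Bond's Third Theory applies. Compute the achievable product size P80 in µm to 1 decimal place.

P80 = 308.5 µm

W_Bond = 10·Wi·(1/√P₈₀ − 1/√F₈₀)
W_Bond = W / EF = 7.740 / 1.06 = 7.3019 kWh/t
⇒ 1/√P80 = W_Bond/(10 Wi) + 1/√F80
  = 7.3019/(10·14.6) + 1/√20903 = 0.050013 + 0.006917 = 0.056930
P80 = (1/0.056930)² = 17.5656² = 308.55 µm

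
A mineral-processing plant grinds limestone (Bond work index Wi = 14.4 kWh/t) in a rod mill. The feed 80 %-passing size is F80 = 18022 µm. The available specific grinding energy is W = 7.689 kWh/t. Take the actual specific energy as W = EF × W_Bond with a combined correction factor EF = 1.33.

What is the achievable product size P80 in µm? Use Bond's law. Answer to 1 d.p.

W = 10 Wi (1/√P80 − 1/√F80)  [Bond]
W_Bond = W / EF = 7.689 / 1.33 = 5.7812 kWh/t
⇒ 1/√P80 = W_Bond/(10·Wi) + 1/√F80
  = 5.7812/(10·14.4) + 1/√18022 = 0.040147 + 0.007449 = 0.047596
P80 = (1/0.047596)² = 21.0101² = 441.42 µm

P80 = 441.4 µm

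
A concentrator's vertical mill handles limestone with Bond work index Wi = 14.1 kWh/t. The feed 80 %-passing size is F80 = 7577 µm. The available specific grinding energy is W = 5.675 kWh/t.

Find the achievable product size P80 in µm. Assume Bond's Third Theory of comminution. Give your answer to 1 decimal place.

W = 10 Wi / √P80 − 10 Wi / √F80
⇒ 1/√P80 = W/(10 Wi) + 1/√F80
  = 5.6750/(10·14.1) + 1/√7577 = 0.040248 + 0.011488 = 0.051736
P80 = (1/0.051736)² = 19.3287² = 373.60 µm

P80 = 373.6 µm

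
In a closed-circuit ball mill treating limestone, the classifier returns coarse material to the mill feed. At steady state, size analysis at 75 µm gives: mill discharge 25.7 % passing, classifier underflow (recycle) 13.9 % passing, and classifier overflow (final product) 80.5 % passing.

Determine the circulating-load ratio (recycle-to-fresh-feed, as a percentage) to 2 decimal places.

Mass balance on the −75 µm fraction:
r = (o − d)/(d − u)
r = (80.5 − 25.7)/(25.7 − 13.9) = 54.8/11.8 = 4.6441
CL = 100·r = 464.41 %

CL = 464.41 %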